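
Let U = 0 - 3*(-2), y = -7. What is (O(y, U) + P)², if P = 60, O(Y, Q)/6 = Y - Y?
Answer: 3600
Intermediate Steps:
U = 6 (U = 0 + 6 = 6)
O(Y, Q) = 0 (O(Y, Q) = 6*(Y - Y) = 6*0 = 0)
(O(y, U) + P)² = (0 + 60)² = 60² = 3600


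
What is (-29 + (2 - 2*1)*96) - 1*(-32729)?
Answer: 32700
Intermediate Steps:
(-29 + (2 - 2*1)*96) - 1*(-32729) = (-29 + (2 - 2)*96) + 32729 = (-29 + 0*96) + 32729 = (-29 + 0) + 32729 = -29 + 32729 = 32700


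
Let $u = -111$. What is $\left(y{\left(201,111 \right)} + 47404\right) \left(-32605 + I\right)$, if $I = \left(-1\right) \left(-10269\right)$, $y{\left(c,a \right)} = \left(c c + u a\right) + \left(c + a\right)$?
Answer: $-1692979456$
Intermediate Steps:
$y{\left(c,a \right)} = c + c^{2} - 110 a$ ($y{\left(c,a \right)} = \left(c c - 111 a\right) + \left(c + a\right) = \left(c^{2} - 111 a\right) + \left(a + c\right) = c + c^{2} - 110 a$)
$I = 10269$
$\left(y{\left(201,111 \right)} + 47404\right) \left(-32605 + I\right) = \left(\left(201 + 201^{2} - 12210\right) + 47404\right) \left(-32605 + 10269\right) = \left(\left(201 + 40401 - 12210\right) + 47404\right) \left(-22336\right) = \left(28392 + 47404\right) \left(-22336\right) = 75796 \left(-22336\right) = -1692979456$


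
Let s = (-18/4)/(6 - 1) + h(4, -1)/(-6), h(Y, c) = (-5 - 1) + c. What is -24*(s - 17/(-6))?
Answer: -372/5 ≈ -74.400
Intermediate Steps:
h(Y, c) = -6 + c
s = 4/15 (s = (-18/4)/(6 - 1) + (-6 - 1)/(-6) = -18*1/4/5 - 7*(-1/6) = -9/2*1/5 + 7/6 = -9/10 + 7/6 = 4/15 ≈ 0.26667)
-24*(s - 17/(-6)) = -24*(4/15 - 17/(-6)) = -24*(4/15 - 17*(-1/6)) = -24*(4/15 + 17/6) = -24*31/10 = -372/5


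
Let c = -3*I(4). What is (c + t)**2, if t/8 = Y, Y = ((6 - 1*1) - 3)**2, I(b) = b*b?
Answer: 256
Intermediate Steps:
I(b) = b**2
c = -48 (c = -3*4**2 = -3*16 = -48)
Y = 4 (Y = ((6 - 1) - 3)**2 = (5 - 3)**2 = 2**2 = 4)
t = 32 (t = 8*4 = 32)
(c + t)**2 = (-48 + 32)**2 = (-16)**2 = 256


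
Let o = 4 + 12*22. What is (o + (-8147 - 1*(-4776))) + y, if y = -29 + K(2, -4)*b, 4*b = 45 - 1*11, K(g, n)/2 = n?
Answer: -3200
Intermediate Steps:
K(g, n) = 2*n
b = 17/2 (b = (45 - 1*11)/4 = (45 - 11)/4 = (1/4)*34 = 17/2 ≈ 8.5000)
o = 268 (o = 4 + 264 = 268)
y = -97 (y = -29 + (2*(-4))*(17/2) = -29 - 8*17/2 = -29 - 68 = -97)
(o + (-8147 - 1*(-4776))) + y = (268 + (-8147 - 1*(-4776))) - 97 = (268 + (-8147 + 4776)) - 97 = (268 - 3371) - 97 = -3103 - 97 = -3200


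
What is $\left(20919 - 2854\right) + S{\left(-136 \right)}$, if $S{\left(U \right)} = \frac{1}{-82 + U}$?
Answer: $\frac{3938169}{218} \approx 18065.0$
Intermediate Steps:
$\left(20919 - 2854\right) + S{\left(-136 \right)} = \left(20919 - 2854\right) + \frac{1}{-82 - 136} = 18065 + \frac{1}{-218} = 18065 - \frac{1}{218} = \frac{3938169}{218}$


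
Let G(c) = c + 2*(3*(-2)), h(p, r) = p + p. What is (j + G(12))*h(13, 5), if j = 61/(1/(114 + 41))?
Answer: 245830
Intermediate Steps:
h(p, r) = 2*p
j = 9455 (j = 61/(1/155) = 61*155 = 9455)
G(c) = -12 + c (G(c) = c + 2*(-6) = c - 12 = -12 + c)
(j + G(12))*h(13, 5) = (9455 + (-12 + 12))*(2*13) = (9455 + 0)*26 = 9455*26 = 245830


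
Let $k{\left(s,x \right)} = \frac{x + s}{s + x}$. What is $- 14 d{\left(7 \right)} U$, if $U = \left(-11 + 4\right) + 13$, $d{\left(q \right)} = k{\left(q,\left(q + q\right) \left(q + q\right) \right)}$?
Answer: $-84$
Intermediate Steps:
$k{\left(s,x \right)} = 1$ ($k{\left(s,x \right)} = \frac{s + x}{s + x} = 1$)
$d{\left(q \right)} = 1$
$U = 6$ ($U = -7 + 13 = 6$)
$- 14 d{\left(7 \right)} U = \left(-14\right) 1 \cdot 6 = \left(-14\right) 6 = -84$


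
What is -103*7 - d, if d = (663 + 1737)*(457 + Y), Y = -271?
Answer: -447121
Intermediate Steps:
d = 446400 (d = (663 + 1737)*(457 - 271) = 2400*186 = 446400)
-103*7 - d = -103*7 - 1*446400 = -721 - 446400 = -447121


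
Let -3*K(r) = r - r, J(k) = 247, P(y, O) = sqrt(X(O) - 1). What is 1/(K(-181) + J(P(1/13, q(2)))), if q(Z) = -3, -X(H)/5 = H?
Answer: 1/247 ≈ 0.0040486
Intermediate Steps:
X(H) = -5*H
P(y, O) = sqrt(-1 - 5*O) (P(y, O) = sqrt(-5*O - 1) = sqrt(-1 - 5*O))
K(r) = 0 (K(r) = -(r - r)/3 = -1/3*0 = 0)
1/(K(-181) + J(P(1/13, q(2)))) = 1/(0 + 247) = 1/247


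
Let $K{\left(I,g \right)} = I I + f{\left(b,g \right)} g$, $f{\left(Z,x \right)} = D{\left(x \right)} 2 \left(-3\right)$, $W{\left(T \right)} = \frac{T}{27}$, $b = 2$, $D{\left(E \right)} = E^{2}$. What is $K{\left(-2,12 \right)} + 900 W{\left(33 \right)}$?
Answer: $-9264$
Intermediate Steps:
$W{\left(T \right)} = \frac{T}{27}$ ($W{\left(T \right)} = T \frac{1}{27} = \frac{T}{27}$)
$f{\left(Z,x \right)} = - 6 x^{2}$ ($f{\left(Z,x \right)} = x^{2} \cdot 2 \left(-3\right) = 2 x^{2} \left(-3\right) = - 6 x^{2}$)
$K{\left(I,g \right)} = I^{2} - 6 g^{3}$ ($K{\left(I,g \right)} = I I + - 6 g^{2} g = I^{2} - 6 g^{3}$)
$K{\left(-2,12 \right)} + 900 W{\left(33 \right)} = \left(\left(-2\right)^{2} - 6 \cdot 12^{3}\right) + 900 \cdot \frac{1}{27} \cdot 33 = \left(4 - 10368\right) + 900 \cdot \frac{11}{9} = \left(4 - 10368\right) + 1100 = -10364 + 1100 = -9264$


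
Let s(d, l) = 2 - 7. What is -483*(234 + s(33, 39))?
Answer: -110607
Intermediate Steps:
s(d, l) = -5
-483*(234 + s(33, 39)) = -483*(234 - 5) = -483*229 = -110607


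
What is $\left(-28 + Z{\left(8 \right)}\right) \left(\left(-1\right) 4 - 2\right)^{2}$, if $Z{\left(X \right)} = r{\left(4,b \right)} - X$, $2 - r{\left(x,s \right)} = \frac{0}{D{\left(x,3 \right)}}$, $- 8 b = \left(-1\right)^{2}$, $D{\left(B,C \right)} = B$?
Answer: $-1224$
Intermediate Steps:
$b = - \frac{1}{8}$ ($b = - \frac{\left(-1\right)^{2}}{8} = \left(- \frac{1}{8}\right) 1 = - \frac{1}{8} \approx -0.125$)
$r{\left(x,s \right)} = 2$ ($r{\left(x,s \right)} = 2 - \frac{0}{x} = 2 - 0 = 2 + 0 = 2$)
$Z{\left(X \right)} = 2 - X$
$\left(-28 + Z{\left(8 \right)}\right) \left(\left(-1\right) 4 - 2\right)^{2} = \left(-28 + \left(2 - 8\right)\right) \left(\left(-1\right) 4 - 2\right)^{2} = \left(-28 + \left(2 - 8\right)\right) \left(-4 - 2\right)^{2} = \left(-28 - 6\right) \left(-6\right)^{2} = \left(-34\right) 36 = -1224$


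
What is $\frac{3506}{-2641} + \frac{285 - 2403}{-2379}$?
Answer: $- \frac{915712}{2094313} \approx -0.43724$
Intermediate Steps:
$\frac{3506}{-2641} + \frac{285 - 2403}{-2379} = 3506 \left(- \frac{1}{2641}\right) + \left(285 - 2403\right) \left(- \frac{1}{2379}\right) = - \frac{3506}{2641} - - \frac{706}{793} = - \frac{3506}{2641} + \frac{706}{793} = - \frac{915712}{2094313}$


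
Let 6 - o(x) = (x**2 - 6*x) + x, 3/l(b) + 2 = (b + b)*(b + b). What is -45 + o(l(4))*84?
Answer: 460440/961 ≈ 479.13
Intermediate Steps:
l(b) = 3/(-2 + 4*b**2) (l(b) = 3/(-2 + (b + b)*(b + b)) = 3/(-2 + (2*b)*(2*b)) = 3/(-2 + 4*b**2))
o(x) = 6 - x**2 + 5*x (o(x) = 6 - ((x**2 - 6*x) + x) = 6 - (x**2 - 5*x) = 6 + (-x**2 + 5*x) = 6 - x**2 + 5*x)
-45 + o(l(4))*84 = -45 + (6 - (3/(2*(-1 + 2*4**2)))**2 + 5*(3/(2*(-1 + 2*4**2))))*84 = -45 + (6 - (3/(2*(-1 + 2*16)))**2 + 5*(3/(2*(-1 + 2*16))))*84 = -45 + (6 - (3/(2*(-1 + 32)))**2 + 5*(3/(2*(-1 + 32))))*84 = -45 + (6 - ((3/2)/31)**2 + 5*((3/2)/31))*84 = -45 + (6 - ((3/2)*(1/31))**2 + 5*((3/2)*(1/31)))*84 = -45 + (6 - (3/62)**2 + 5*(3/62))*84 = -45 + (6 - 1*9/3844 + 15/62)*84 = -45 + (6 - 9/3844 + 15/62)*84 = -45 + (23985/3844)*84 = -45 + 503685/961 = 460440/961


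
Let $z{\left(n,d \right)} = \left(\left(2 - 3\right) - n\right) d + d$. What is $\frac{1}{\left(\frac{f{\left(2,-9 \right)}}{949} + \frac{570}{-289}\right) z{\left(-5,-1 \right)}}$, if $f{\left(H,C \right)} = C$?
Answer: $\frac{274261}{2717655} \approx 0.10092$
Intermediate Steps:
$z{\left(n,d \right)} = d + d \left(-1 - n\right)$ ($z{\left(n,d \right)} = \left(-1 - n\right) d + d = d \left(-1 - n\right) + d = d + d \left(-1 - n\right)$)
$\frac{1}{\left(\frac{f{\left(2,-9 \right)}}{949} + \frac{570}{-289}\right) z{\left(-5,-1 \right)}} = \frac{1}{\left(- \frac{9}{949} + \frac{570}{-289}\right) \left(\left(-1\right) \left(-1\right) \left(-5\right)\right)} = \frac{1}{\left(\left(-9\right) \frac{1}{949} + 570 \left(- \frac{1}{289}\right)\right) \left(-5\right)} = \frac{1}{\left(- \frac{9}{949} - \frac{570}{289}\right) \left(-5\right)} = \frac{1}{\left(- \frac{543531}{274261}\right) \left(-5\right)} = \frac{1}{\frac{2717655}{274261}} = \frac{274261}{2717655}$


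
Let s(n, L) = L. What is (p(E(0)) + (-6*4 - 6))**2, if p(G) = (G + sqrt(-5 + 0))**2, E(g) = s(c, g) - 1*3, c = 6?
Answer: 496 + 312*I*sqrt(5) ≈ 496.0 + 697.65*I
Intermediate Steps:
E(g) = -3 + g (E(g) = g - 1*3 = g - 3 = -3 + g)
p(G) = (G + I*sqrt(5))**2 (p(G) = (G + sqrt(-5))**2 = (G + I*sqrt(5))**2)
(p(E(0)) + (-6*4 - 6))**2 = (((-3 + 0) + I*sqrt(5))**2 + (-6*4 - 6))**2 = ((-3 + I*sqrt(5))**2 + (-24 - 6))**2 = ((-3 + I*sqrt(5))**2 - 30)**2 = (-30 + (-3 + I*sqrt(5))**2)**2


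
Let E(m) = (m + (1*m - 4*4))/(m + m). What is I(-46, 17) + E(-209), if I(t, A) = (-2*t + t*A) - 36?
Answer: -151517/209 ≈ -724.96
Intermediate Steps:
I(t, A) = -36 - 2*t + A*t (I(t, A) = (-2*t + A*t) - 36 = -36 - 2*t + A*t)
E(m) = (-16 + 2*m)/(2*m) (E(m) = (m + (m - 16))/((2*m)) = (m + (-16 + m))*(1/(2*m)) = (-16 + 2*m)*(1/(2*m)) = (-16 + 2*m)/(2*m))
I(-46, 17) + E(-209) = (-36 - 2*(-46) + 17*(-46)) + (-8 - 209)/(-209) = (-36 + 92 - 782) - 1/209*(-217) = -726 + 217/209 = -151517/209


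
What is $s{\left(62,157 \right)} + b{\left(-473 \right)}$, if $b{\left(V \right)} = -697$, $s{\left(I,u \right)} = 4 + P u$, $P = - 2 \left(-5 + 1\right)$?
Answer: $563$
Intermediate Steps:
$P = 8$ ($P = \left(-2\right) \left(-4\right) = 8$)
$s{\left(I,u \right)} = 4 + 8 u$
$s{\left(62,157 \right)} + b{\left(-473 \right)} = \left(4 + 8 \cdot 157\right) - 697 = \left(4 + 1256\right) - 697 = 1260 - 697 = 563$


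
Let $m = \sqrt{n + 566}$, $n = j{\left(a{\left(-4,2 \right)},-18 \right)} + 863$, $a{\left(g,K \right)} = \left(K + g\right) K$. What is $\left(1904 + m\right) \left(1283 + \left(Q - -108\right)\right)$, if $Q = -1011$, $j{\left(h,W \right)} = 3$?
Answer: $723520 + 760 \sqrt{358} \approx 7.379 \cdot 10^{5}$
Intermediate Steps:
$a{\left(g,K \right)} = K \left(K + g\right)$
$n = 866$ ($n = 3 + 863 = 866$)
$m = 2 \sqrt{358}$ ($m = \sqrt{866 + 566} = \sqrt{1432} = 2 \sqrt{358} \approx 37.842$)
$\left(1904 + m\right) \left(1283 + \left(Q - -108\right)\right) = \left(1904 + 2 \sqrt{358}\right) \left(1283 - 903\right) = \left(1904 + 2 \sqrt{358}\right) 380 = 723520 + 760 \sqrt{358}$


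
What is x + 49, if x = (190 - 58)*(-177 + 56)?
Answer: -15923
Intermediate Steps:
x = -15972 (x = 132*(-121) = -15972)
x + 49 = -15972 + 49 = -15923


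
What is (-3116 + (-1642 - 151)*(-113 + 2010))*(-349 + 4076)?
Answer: -12688336699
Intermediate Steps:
(-3116 + (-1642 - 151)*(-113 + 2010))*(-349 + 4076) = (-3116 - 1793*1897)*3727 = (-3116 - 3401321)*3727 = -3404437*3727 = -12688336699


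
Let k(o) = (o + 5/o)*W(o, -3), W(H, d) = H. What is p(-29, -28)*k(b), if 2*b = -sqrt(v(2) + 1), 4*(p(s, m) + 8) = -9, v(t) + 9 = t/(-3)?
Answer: -697/24 ≈ -29.042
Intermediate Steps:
v(t) = -9 - t/3 (v(t) = -9 + t/(-3) = -9 + t*(-1/3) = -9 - t/3)
p(s, m) = -41/4 (p(s, m) = -8 + (1/4)*(-9) = -8 - 9/4 = -41/4)
b = -I*sqrt(78)/6 (b = (-sqrt((-9 - 1/3*2) + 1))/2 = (-sqrt((-9 - 2/3) + 1))/2 = (-sqrt(-29/3 + 1))/2 = (-sqrt(-26/3))/2 = (-I*sqrt(78)/3)/2 = -I*sqrt(78)/6 ≈ -1.472*I)
k(o) = o*(o + 5/o) (k(o) = (o + 5/o)*o = o*(o + 5/o))
p(-29, -28)*k(b) = -41*(5 + (-I*sqrt(78)/6)**2)/4 = -41*(5 - 13/6)/4 = -41/4*17/6 = -697/24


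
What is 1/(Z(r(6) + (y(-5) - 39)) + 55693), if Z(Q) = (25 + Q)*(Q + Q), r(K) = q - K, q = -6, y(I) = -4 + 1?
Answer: 1/58825 ≈ 1.7000e-5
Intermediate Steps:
y(I) = -3
r(K) = -6 - K
Z(Q) = 2*Q*(25 + Q) (Z(Q) = (25 + Q)*(2*Q) = 2*Q*(25 + Q))
1/(Z(r(6) + (y(-5) - 39)) + 55693) = 1/(2*((-6 - 1*6) + (-3 - 39))*(25 + ((-6 - 1*6) + (-3 - 39))) + 55693) = 1/(2*((-6 - 6) - 42)*(25 + ((-6 - 6) - 42)) + 55693) = 1/(2*(-12 - 42)*(25 + (-12 - 42)) + 55693) = 1/(2*(-54)*(25 - 54) + 55693) = 1/(2*(-54)*(-29) + 55693) = 1/(3132 + 55693) = 1/58825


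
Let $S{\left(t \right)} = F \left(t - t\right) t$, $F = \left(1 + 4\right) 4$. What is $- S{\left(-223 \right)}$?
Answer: $0$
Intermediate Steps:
$F = 20$ ($F = 5 \cdot 4 = 20$)
$S{\left(t \right)} = 0$ ($S{\left(t \right)} = 20 \left(t - t\right) t = 20 \cdot 0 t = 0 t = 0$)
$- S{\left(-223 \right)} = \left(-1\right) 0 = 0$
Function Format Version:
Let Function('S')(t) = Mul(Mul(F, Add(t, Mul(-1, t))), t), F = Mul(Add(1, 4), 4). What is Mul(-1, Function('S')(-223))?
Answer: 0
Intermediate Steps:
F = 20 (F = Mul(5, 4) = 20)
Function('S')(t) = 0 (Function('S')(t) = Mul(Mul(20, Add(t, Mul(-1, t))), t) = Mul(Mul(20, 0), t) = Mul(0, t) = 0)
Mul(-1, Function('S')(-223)) = Mul(-1, 0) = 0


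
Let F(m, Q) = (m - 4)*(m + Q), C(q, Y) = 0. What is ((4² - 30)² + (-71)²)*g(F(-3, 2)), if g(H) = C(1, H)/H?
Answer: 0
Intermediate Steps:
F(m, Q) = (-4 + m)*(Q + m)
g(H) = 0 (g(H) = 0/H = 0)
((4² - 30)² + (-71)²)*g(F(-3, 2)) = ((4² - 30)² + (-71)²)*0 = ((16 - 30)² + 5041)*0 = ((-14)² + 5041)*0 = (196 + 5041)*0 = 5237*0 = 0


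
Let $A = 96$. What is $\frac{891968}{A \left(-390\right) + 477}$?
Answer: $- \frac{891968}{36963} \approx -24.131$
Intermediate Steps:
$\frac{891968}{A \left(-390\right) + 477} = \frac{891968}{96 \left(-390\right) + 477} = \frac{891968}{-37440 + 477} = \frac{891968}{-36963} = 891968 \left(- \frac{1}{36963}\right) = - \frac{891968}{36963}$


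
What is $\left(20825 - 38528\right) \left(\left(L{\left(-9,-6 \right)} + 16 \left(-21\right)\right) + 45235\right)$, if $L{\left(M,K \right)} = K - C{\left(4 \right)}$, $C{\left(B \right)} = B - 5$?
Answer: $-794758482$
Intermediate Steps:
$C{\left(B \right)} = -5 + B$
$L{\left(M,K \right)} = 1 + K$ ($L{\left(M,K \right)} = K - \left(-5 + 4\right) = K - -1 = K + 1 = 1 + K$)
$\left(20825 - 38528\right) \left(\left(L{\left(-9,-6 \right)} + 16 \left(-21\right)\right) + 45235\right) = \left(20825 - 38528\right) \left(\left(\left(1 - 6\right) + 16 \left(-21\right)\right) + 45235\right) = - 17703 \left(\left(-5 - 336\right) + 45235\right) = - 17703 \left(-341 + 45235\right) = \left(-17703\right) 44894 = -794758482$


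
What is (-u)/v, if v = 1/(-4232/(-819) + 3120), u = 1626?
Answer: -1387255504/273 ≈ -5.0815e+6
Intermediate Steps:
v = 819/2559512 (v = 1/(-4232*(-1/819) + 3120) = 1/(4232/819 + 3120) = 1/(2559512/819) = 819/2559512 ≈ 0.00031998)
(-u)/v = (-1*1626)/(819/2559512) = -1626*2559512/819 = -1387255504/273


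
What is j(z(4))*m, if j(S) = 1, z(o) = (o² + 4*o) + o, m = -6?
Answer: -6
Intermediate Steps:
z(o) = o² + 5*o
j(z(4))*m = 1*(-6) = -6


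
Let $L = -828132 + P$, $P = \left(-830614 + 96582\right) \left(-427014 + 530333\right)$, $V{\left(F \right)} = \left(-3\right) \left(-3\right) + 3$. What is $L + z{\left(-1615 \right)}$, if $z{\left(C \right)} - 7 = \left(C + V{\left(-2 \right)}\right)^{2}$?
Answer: $-75837710724$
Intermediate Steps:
$V{\left(F \right)} = 12$ ($V{\left(F \right)} = 9 + 3 = 12$)
$P = -75839452208$ ($P = \left(-734032\right) 103319 = -75839452208$)
$z{\left(C \right)} = 7 + \left(12 + C\right)^{2}$ ($z{\left(C \right)} = 7 + \left(C + 12\right)^{2} = 7 + \left(12 + C\right)^{2}$)
$L = -75840280340$ ($L = -828132 - 75839452208 = -75840280340$)
$L + z{\left(-1615 \right)} = -75840280340 + \left(7 + \left(12 - 1615\right)^{2}\right) = -75840280340 + \left(7 + \left(-1603\right)^{2}\right) = -75840280340 + \left(7 + 2569609\right) = -75840280340 + 2569616 = -75837710724$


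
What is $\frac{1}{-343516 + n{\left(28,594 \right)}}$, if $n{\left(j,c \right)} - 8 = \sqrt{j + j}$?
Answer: $- \frac{85877}{29499436502} - \frac{\sqrt{14}}{58998873004} \approx -2.9112 \cdot 10^{-6}$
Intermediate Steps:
$n{\left(j,c \right)} = 8 + \sqrt{2} \sqrt{j}$ ($n{\left(j,c \right)} = 8 + \sqrt{j + j} = 8 + \sqrt{2 j} = 8 + \sqrt{2} \sqrt{j}$)
$\frac{1}{-343516 + n{\left(28,594 \right)}} = \frac{1}{-343516 + \left(8 + \sqrt{2} \sqrt{28}\right)} = \frac{1}{-343516 + \left(8 + \sqrt{2} \cdot 2 \sqrt{7}\right)} = \frac{1}{-343516 + \left(8 + 2 \sqrt{14}\right)} = \frac{1}{-343508 + 2 \sqrt{14}}$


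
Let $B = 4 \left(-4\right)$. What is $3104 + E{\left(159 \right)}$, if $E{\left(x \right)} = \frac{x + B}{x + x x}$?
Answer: $\frac{78965903}{25440} \approx 3104.0$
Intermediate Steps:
$B = -16$
$E{\left(x \right)} = \frac{-16 + x}{x + x^{2}}$ ($E{\left(x \right)} = \frac{x - 16}{x + x x} = \frac{-16 + x}{x + x^{2}}$)
$3104 + E{\left(159 \right)} = 3104 + \frac{-16 + 159}{159 \left(1 + 159\right)} = 3104 + \frac{1}{159} \cdot \frac{1}{160} \cdot 143 = 3104 + \frac{143}{25440} = \frac{78965903}{25440}$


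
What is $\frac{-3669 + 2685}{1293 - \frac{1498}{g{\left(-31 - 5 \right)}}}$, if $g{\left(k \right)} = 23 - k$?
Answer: $- \frac{58056}{74789} \approx -0.77626$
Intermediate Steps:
$\frac{-3669 + 2685}{1293 - \frac{1498}{g{\left(-31 - 5 \right)}}} = \frac{-3669 + 2685}{1293 - \frac{1498}{23 - \left(-31 - 5\right)}} = - \frac{984}{1293 - \frac{1498}{23 - \left(-31 - 5\right)}} = - \frac{984}{1293 - \frac{1498}{23 - -36}} = - \frac{984}{1293 - \frac{1498}{23 + 36}} = - \frac{984}{1293 - \frac{1498}{59}} = - \frac{984}{\frac{74789}{59}} = \left(-984\right) \frac{59}{74789} = - \frac{58056}{74789}$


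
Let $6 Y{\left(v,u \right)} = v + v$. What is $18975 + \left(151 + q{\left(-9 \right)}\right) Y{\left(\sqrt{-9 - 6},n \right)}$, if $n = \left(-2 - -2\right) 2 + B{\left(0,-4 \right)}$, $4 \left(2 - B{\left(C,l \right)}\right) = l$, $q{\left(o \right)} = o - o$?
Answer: $18975 + \frac{151 i \sqrt{15}}{3} \approx 18975.0 + 194.94 i$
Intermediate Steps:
$q{\left(o \right)} = 0$
$B{\left(C,l \right)} = 2 - \frac{l}{4}$
$n = 3$ ($n = \left(-2 - -2\right) 2 + \left(2 - -1\right) = \left(-2 + 2\right) 2 + \left(2 + 1\right) = 0 \cdot 2 + 3 = 0 + 3 = 3$)
$Y{\left(v,u \right)} = \frac{v}{3}$ ($Y{\left(v,u \right)} = \frac{v + v}{6} = \frac{2 v}{6} = \frac{v}{3}$)
$18975 + \left(151 + q{\left(-9 \right)}\right) Y{\left(\sqrt{-9 - 6},n \right)} = 18975 + \left(151 + 0\right) \frac{\sqrt{-9 - 6}}{3} = 18975 + 151 \frac{\sqrt{-15}}{3} = 18975 + 151 \frac{i \sqrt{15}}{3} = 18975 + \frac{151 i \sqrt{15}}{3}$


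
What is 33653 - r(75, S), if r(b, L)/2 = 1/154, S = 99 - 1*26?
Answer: 2591280/77 ≈ 33653.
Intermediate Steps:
S = 73 (S = 99 - 26 = 73)
r(b, L) = 1/77 (r(b, L) = 2/154 = 2*(1/154) = 1/77)
33653 - r(75, S) = 33653 - 1*1/77 = 33653 - 1/77 = 2591280/77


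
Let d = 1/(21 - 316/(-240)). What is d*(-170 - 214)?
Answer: -23040/1339 ≈ -17.207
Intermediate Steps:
d = 60/1339 (d = 1/(21 - 316*(-1/240)) = 1/(21 + 79/60) = 1/(1339/60) = 60/1339 ≈ 0.044810)
d*(-170 - 214) = 60*(-170 - 214)/1339 = (60/1339)*(-384) = -23040/1339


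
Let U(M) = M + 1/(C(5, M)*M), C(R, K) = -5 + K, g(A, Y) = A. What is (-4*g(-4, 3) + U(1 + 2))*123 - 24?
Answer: 4585/2 ≈ 2292.5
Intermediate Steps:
U(M) = M + 1/(M*(-5 + M)) (U(M) = M + 1/((-5 + M)*M) = M + 1/(M*(-5 + M)))
(-4*g(-4, 3) + U(1 + 2))*123 - 24 = (-4*(-4) + ((1 + 2) + 1/((1 + 2)*(-5 + (1 + 2)))))*123 - 24 = (16 + (3 + 1/(3*(-5 + 3))))*123 - 24 = (16 + (3 + (⅓)/(-2)))*123 - 24 = (16 + (3 + (⅓)*(-½)))*123 - 24 = (16 + (3 - ⅙))*123 - 24 = (16 + 17/6)*123 - 24 = (113/6)*123 - 24 = 4633/2 - 24 = 4585/2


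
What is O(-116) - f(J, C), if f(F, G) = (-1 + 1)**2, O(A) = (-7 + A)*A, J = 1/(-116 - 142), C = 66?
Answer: 14268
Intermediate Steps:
J = -1/258 (J = 1/(-258) = -1/258 ≈ -0.0038760)
O(A) = A*(-7 + A)
f(F, G) = 0 (f(F, G) = 0**2 = 0)
O(-116) - f(J, C) = -116*(-7 - 116) - 1*0 = -116*(-123) + 0 = 14268 + 0 = 14268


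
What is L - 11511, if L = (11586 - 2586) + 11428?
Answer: 8917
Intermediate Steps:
L = 20428 (L = 9000 + 11428 = 20428)
L - 11511 = 20428 - 11511 = 8917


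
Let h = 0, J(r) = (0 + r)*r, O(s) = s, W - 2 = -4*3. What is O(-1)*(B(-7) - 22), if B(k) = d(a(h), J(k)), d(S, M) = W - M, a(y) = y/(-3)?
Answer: 81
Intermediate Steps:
W = -10 (W = 2 - 4*3 = 2 - 12 = -10)
J(r) = r² (J(r) = r*r = r²)
a(y) = -y/3 (a(y) = y*(-⅓) = -y/3)
d(S, M) = -10 - M
B(k) = -10 - k²
O(-1)*(B(-7) - 22) = -((-10 - 1*(-7)²) - 22) = -((-10 - 1*49) - 22) = -((-10 - 49) - 22) = -(-59 - 22) = -1*(-81) = 81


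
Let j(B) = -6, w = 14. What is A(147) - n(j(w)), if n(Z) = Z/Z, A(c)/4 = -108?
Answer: -433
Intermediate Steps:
A(c) = -432 (A(c) = 4*(-108) = -432)
n(Z) = 1
A(147) - n(j(w)) = -432 - 1*1 = -432 - 1 = -433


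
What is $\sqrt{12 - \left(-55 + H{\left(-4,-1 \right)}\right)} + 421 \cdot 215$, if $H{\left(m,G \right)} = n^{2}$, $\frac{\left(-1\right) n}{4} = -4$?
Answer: $90515 + 3 i \sqrt{21} \approx 90515.0 + 13.748 i$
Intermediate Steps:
$n = 16$ ($n = \left(-4\right) \left(-4\right) = 16$)
$H{\left(m,G \right)} = 256$ ($H{\left(m,G \right)} = 16^{2} = 256$)
$\sqrt{12 - \left(-55 + H{\left(-4,-1 \right)}\right)} + 421 \cdot 215 = \sqrt{12 + \left(55 - 256\right)} + 421 \cdot 215 = \sqrt{12 + \left(55 - 256\right)} + 90515 = \sqrt{12 - 201} + 90515 = \sqrt{-189} + 90515 = 3 i \sqrt{21} + 90515 = 90515 + 3 i \sqrt{21}$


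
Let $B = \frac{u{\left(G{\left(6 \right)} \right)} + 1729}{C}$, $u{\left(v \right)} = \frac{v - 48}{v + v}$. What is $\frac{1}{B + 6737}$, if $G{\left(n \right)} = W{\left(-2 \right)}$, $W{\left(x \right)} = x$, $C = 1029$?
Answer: $\frac{686}{4622743} \approx 0.0001484$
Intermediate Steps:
$G{\left(n \right)} = -2$
$u{\left(v \right)} = \frac{-48 + v}{2 v}$
$B = \frac{1161}{686}$ ($B = \frac{\frac{-48 - 2}{2 \left(-2\right)} + 1729}{1029} = \left(\frac{1}{2} \left(- \frac{1}{2}\right) \left(-50\right) + 1729\right) \frac{1}{1029} = \left(\frac{25}{2} + 1729\right) \frac{1}{1029} = \frac{3483}{2} \cdot \frac{1}{1029} = \frac{1161}{686} \approx 1.6924$)
$\frac{1}{B + 6737} = \frac{1}{\frac{1161}{686} + 6737} = \frac{1}{\frac{4622743}{686}} = \frac{686}{4622743}$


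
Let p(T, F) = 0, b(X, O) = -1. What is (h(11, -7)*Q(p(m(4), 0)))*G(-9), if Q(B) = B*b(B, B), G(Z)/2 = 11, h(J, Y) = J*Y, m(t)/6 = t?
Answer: 0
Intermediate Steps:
m(t) = 6*t
G(Z) = 22 (G(Z) = 2*11 = 22)
Q(B) = -B (Q(B) = B*(-1) = -B)
(h(11, -7)*Q(p(m(4), 0)))*G(-9) = ((11*(-7))*(-1*0))*22 = -77*0*22 = 0*22 = 0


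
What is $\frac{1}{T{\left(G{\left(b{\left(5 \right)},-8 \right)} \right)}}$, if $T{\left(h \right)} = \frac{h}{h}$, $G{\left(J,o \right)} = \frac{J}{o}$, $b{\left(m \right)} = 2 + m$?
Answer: $1$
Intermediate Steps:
$T{\left(h \right)} = 1$
$\frac{1}{T{\left(G{\left(b{\left(5 \right)},-8 \right)} \right)}} = 1^{-1} = 1$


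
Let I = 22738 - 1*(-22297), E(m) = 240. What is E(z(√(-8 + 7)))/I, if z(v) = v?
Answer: 48/9007 ≈ 0.0053292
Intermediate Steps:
I = 45035 (I = 22738 + 22297 = 45035)
E(z(√(-8 + 7)))/I = 240/45035 = 240*(1/45035) = 48/9007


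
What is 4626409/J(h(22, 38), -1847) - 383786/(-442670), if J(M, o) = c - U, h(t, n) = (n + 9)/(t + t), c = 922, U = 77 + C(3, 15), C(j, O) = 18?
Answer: 1024144931526/183044045 ≈ 5595.1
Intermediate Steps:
U = 95 (U = 77 + 18 = 95)
h(t, n) = (9 + n)/(2*t) (h(t, n) = (9 + n)/((2*t)) = (9 + n)*(1/(2*t)) = (9 + n)/(2*t))
J(M, o) = 827 (J(M, o) = 922 - 1*95 = 922 - 95 = 827)
4626409/J(h(22, 38), -1847) - 383786/(-442670) = 4626409/827 - 383786/(-442670) = 4626409*(1/827) - 383786*(-1/442670) = 4626409/827 + 191893/221335 = 1024144931526/183044045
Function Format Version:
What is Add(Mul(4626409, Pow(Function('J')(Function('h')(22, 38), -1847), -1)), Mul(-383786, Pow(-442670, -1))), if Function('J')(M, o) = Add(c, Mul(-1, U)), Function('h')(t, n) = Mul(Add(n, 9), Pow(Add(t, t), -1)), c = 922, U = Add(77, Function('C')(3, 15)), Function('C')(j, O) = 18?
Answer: Rational(1024144931526, 183044045) ≈ 5595.1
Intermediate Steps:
U = 95 (U = Add(77, 18) = 95)
Function('h')(t, n) = Mul(Rational(1, 2), Pow(t, -1), Add(9, n)) (Function('h')(t, n) = Mul(Add(9, n), Pow(Mul(2, t), -1)) = Mul(Add(9, n), Mul(Rational(1, 2), Pow(t, -1))) = Mul(Rational(1, 2), Pow(t, -1), Add(9, n)))
Function('J')(M, o) = 827 (Function('J')(M, o) = Add(922, Mul(-1, 95)) = Add(922, -95) = 827)
Add(Mul(4626409, Pow(Function('J')(Function('h')(22, 38), -1847), -1)), Mul(-383786, Pow(-442670, -1))) = Add(Mul(4626409, Pow(827, -1)), Mul(-383786, Pow(-442670, -1))) = Add(Mul(4626409, Rational(1, 827)), Mul(-383786, Rational(-1, 442670))) = Add(Rational(4626409, 827), Rational(191893, 221335)) = Rational(1024144931526, 183044045)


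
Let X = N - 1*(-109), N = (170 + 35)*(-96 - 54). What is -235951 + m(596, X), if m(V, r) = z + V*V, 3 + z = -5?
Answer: 119257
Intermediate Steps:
z = -8 (z = -3 - 5 = -8)
N = -30750 (N = 205*(-150) = -30750)
X = -30641 (X = -30750 - 1*(-109) = -30750 + 109 = -30641)
m(V, r) = -8 + V² (m(V, r) = -8 + V*V = -8 + V²)
-235951 + m(596, X) = -235951 + (-8 + 596²) = -235951 + (-8 + 355216) = -235951 + 355208 = 119257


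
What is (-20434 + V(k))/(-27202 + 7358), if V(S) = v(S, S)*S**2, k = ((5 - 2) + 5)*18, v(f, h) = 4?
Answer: -31255/9922 ≈ -3.1501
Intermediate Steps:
k = 144 (k = (3 + 5)*18 = 8*18 = 144)
V(S) = 4*S**2
(-20434 + V(k))/(-27202 + 7358) = (-20434 + 4*144**2)/(-27202 + 7358) = (-20434 + 4*20736)/(-19844) = (-20434 + 82944)*(-1/19844) = 62510*(-1/19844) = -31255/9922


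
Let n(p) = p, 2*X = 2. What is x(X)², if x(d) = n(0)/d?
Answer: 0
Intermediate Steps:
X = 1 (X = (½)*2 = 1)
x(d) = 0 (x(d) = 0/d = 0)
x(X)² = 0² = 0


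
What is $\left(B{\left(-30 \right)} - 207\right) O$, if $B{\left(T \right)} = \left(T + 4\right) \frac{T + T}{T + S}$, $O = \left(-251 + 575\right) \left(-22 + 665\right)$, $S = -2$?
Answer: $-53280909$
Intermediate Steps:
$O = 208332$ ($O = 324 \cdot 643 = 208332$)
$B{\left(T \right)} = \frac{2 T \left(4 + T\right)}{-2 + T}$ ($B{\left(T \right)} = \left(T + 4\right) \frac{T + T}{T - 2} = \left(4 + T\right) \frac{2 T}{-2 + T} = \frac{2 T \left(4 + T\right)}{-2 + T}$)
$\left(B{\left(-30 \right)} - 207\right) O = \left(2 \left(-30\right) \frac{1}{-2 - 30} \left(4 - 30\right) - 207\right) 208332 = \left(2 \left(-30\right) \frac{1}{-32} \left(-26\right) - 207\right) 208332 = \left(2 \left(-30\right) \left(- \frac{1}{32}\right) \left(-26\right) - 207\right) 208332 = \left(- \frac{195}{4} - 207\right) 208332 = \left(- \frac{1023}{4}\right) 208332 = -53280909$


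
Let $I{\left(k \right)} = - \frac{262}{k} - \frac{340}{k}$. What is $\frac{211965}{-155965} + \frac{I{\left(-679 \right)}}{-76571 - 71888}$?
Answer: $- \frac{610484054137}{449195513939} \approx -1.3591$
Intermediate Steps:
$I{\left(k \right)} = - \frac{602}{k}$
$\frac{211965}{-155965} + \frac{I{\left(-679 \right)}}{-76571 - 71888} = \frac{211965}{-155965} + \frac{\left(-602\right) \frac{1}{-679}}{-76571 - 71888} = 211965 \left(- \frac{1}{155965}\right) + \frac{\left(-602\right) \left(- \frac{1}{679}\right)}{-76571 - 71888} = - \frac{42393}{31193} + \frac{86}{97 \left(-148459\right)} = - \frac{42393}{31193} + \frac{86}{97} \left(- \frac{1}{148459}\right) = - \frac{42393}{31193} - \frac{86}{14400523} = - \frac{610484054137}{449195513939}$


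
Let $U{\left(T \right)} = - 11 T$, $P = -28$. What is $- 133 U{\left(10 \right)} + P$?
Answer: $14602$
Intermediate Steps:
$- 133 U{\left(10 \right)} + P = - 133 \left(\left(-11\right) 10\right) - 28 = \left(-133\right) \left(-110\right) - 28 = 14630 - 28 = 14602$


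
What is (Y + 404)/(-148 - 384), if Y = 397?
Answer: -801/532 ≈ -1.5056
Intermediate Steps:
(Y + 404)/(-148 - 384) = (397 + 404)/(-148 - 384) = 801/(-532) = 801*(-1/532) = -801/532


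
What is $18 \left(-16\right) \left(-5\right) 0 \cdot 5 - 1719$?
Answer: $-1719$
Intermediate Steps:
$18 \left(-16\right) \left(-5\right) 0 \cdot 5 - 1719 = - 288 \cdot 0 \cdot 5 - 1719 = \left(-288\right) 0 - 1719 = 0 - 1719 = -1719$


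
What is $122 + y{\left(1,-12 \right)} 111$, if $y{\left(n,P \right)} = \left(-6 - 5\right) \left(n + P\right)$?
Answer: $13553$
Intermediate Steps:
$y{\left(n,P \right)} = - 11 P - 11 n$ ($y{\left(n,P \right)} = - 11 \left(P + n\right) = - 11 P - 11 n$)
$122 + y{\left(1,-12 \right)} 111 = 122 + \left(\left(-11\right) \left(-12\right) - 11\right) 111 = 122 + \left(132 - 11\right) 111 = 122 + 121 \cdot 111 = 122 + 13431 = 13553$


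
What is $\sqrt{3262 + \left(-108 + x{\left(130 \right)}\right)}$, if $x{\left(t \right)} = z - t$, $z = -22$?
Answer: $\sqrt{3002} \approx 54.791$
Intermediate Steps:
$x{\left(t \right)} = -22 - t$
$\sqrt{3262 + \left(-108 + x{\left(130 \right)}\right)} = \sqrt{3262 - 260} = \sqrt{3002}$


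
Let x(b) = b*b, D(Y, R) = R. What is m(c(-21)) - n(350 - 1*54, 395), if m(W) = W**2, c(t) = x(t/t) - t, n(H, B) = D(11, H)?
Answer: 188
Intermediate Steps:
n(H, B) = H
x(b) = b**2
c(t) = 1 - t (c(t) = (t/t)**2 - t = 1**2 - t = 1 - t)
m(c(-21)) - n(350 - 1*54, 395) = (1 - 1*(-21))**2 - (350 - 1*54) = (1 + 21)**2 - (350 - 54) = 22**2 - 1*296 = 484 - 296 = 188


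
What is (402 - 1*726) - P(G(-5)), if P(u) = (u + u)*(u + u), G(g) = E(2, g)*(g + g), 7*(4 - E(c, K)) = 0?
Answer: -6724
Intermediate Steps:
E(c, K) = 4 (E(c, K) = 4 - 1/7*0 = 4 + 0 = 4)
G(g) = 8*g (G(g) = 4*(g + g) = 4*(2*g) = 8*g)
P(u) = 4*u**2 (P(u) = (2*u)*(2*u) = 4*u**2)
(402 - 1*726) - P(G(-5)) = (402 - 1*726) - 4*(8*(-5))**2 = (402 - 726) - 4*(-40)**2 = -324 - 4*1600 = -324 - 1*6400 = -324 - 6400 = -6724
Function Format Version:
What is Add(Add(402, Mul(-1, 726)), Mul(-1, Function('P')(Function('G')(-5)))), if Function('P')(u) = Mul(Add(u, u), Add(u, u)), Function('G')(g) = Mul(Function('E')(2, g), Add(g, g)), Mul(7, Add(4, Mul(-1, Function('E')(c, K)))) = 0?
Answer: -6724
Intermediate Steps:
Function('E')(c, K) = 4 (Function('E')(c, K) = Add(4, Mul(Rational(-1, 7), 0)) = Add(4, 0) = 4)
Function('G')(g) = Mul(8, g) (Function('G')(g) = Mul(4, Add(g, g)) = Mul(4, Mul(2, g)) = Mul(8, g))
Function('P')(u) = Mul(4, Pow(u, 2)) (Function('P')(u) = Mul(Mul(2, u), Mul(2, u)) = Mul(4, Pow(u, 2)))
Add(Add(402, Mul(-1, 726)), Mul(-1, Function('P')(Function('G')(-5)))) = Add(Add(402, Mul(-1, 726)), Mul(-1, Mul(4, Pow(Mul(8, -5), 2)))) = Add(Add(402, -726), Mul(-1, Mul(4, Pow(-40, 2)))) = Add(-324, Mul(-1, Mul(4, 1600))) = Add(-324, Mul(-1, 6400)) = Add(-324, -6400) = -6724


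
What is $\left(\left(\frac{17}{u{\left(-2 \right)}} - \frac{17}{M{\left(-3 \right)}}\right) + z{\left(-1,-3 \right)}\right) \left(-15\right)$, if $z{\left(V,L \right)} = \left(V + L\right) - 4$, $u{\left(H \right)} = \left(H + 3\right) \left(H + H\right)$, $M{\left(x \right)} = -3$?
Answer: $\frac{395}{4} \approx 98.75$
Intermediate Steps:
$u{\left(H \right)} = 2 H \left(3 + H\right)$ ($u{\left(H \right)} = \left(3 + H\right) 2 H = 2 H \left(3 + H\right)$)
$z{\left(V,L \right)} = -4 + L + V$ ($z{\left(V,L \right)} = \left(L + V\right) - 4 = -4 + L + V$)
$\left(\left(\frac{17}{u{\left(-2 \right)}} - \frac{17}{M{\left(-3 \right)}}\right) + z{\left(-1,-3 \right)}\right) \left(-15\right) = \left(\left(\frac{17}{2 \left(-2\right) \left(3 - 2\right)} - \frac{17}{-3}\right) - 8\right) \left(-15\right) = \left(\left(\frac{17}{2 \left(-2\right) 1} - - \frac{17}{3}\right) - 8\right) \left(-15\right) = \left(\left(\frac{17}{-4} + \frac{17}{3}\right) - 8\right) \left(-15\right) = \left(\left(17 \left(- \frac{1}{4}\right) + \frac{17}{3}\right) - 8\right) \left(-15\right) = \left(\left(- \frac{17}{4} + \frac{17}{3}\right) - 8\right) \left(-15\right) = \left(\frac{17}{12} - 8\right) \left(-15\right) = \left(- \frac{79}{12}\right) \left(-15\right) = \frac{395}{4}$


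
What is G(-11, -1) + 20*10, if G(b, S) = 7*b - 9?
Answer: 114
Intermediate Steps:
G(b, S) = -9 + 7*b
G(-11, -1) + 20*10 = (-9 + 7*(-11)) + 20*10 = (-9 - 77) + 200 = -86 + 200 = 114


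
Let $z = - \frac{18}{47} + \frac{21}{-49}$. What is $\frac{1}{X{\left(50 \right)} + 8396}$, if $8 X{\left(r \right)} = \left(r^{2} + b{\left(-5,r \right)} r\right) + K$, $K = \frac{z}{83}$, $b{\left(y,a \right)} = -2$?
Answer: $\frac{218456}{1899693109} \approx 0.000115$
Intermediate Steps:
$z = - \frac{267}{329}$ ($z = \left(-18\right) \frac{1}{47} + 21 \left(- \frac{1}{49}\right) = - \frac{18}{47} - \frac{3}{7} = - \frac{267}{329} \approx -0.81155$)
$K = - \frac{267}{27307}$ ($K = - \frac{267}{329 \cdot 83} = \left(- \frac{267}{329}\right) \frac{1}{83} = - \frac{267}{27307} \approx -0.0097777$)
$X{\left(r \right)} = - \frac{267}{218456} - \frac{r}{4} + \frac{r^{2}}{8}$ ($X{\left(r \right)} = \frac{\left(r^{2} - 2 r\right) - \frac{267}{27307}}{8} = \frac{- \frac{267}{27307} + r^{2} - 2 r}{8} = - \frac{267}{218456} - \frac{r}{4} + \frac{r^{2}}{8}$)
$\frac{1}{X{\left(50 \right)} + 8396} = \frac{1}{\left(- \frac{267}{218456} - \frac{25}{2} + \frac{50^{2}}{8}\right) + 8396} = \frac{1}{\left(- \frac{267}{218456} - \frac{25}{2} + \frac{1}{8} \cdot 2500\right) + 8396} = \frac{1}{\left(- \frac{267}{218456} - \frac{25}{2} + \frac{625}{2}\right) + 8396} = \frac{1}{\frac{65536533}{218456} + 8396} = \frac{1}{\frac{1899693109}{218456}} = \frac{218456}{1899693109}$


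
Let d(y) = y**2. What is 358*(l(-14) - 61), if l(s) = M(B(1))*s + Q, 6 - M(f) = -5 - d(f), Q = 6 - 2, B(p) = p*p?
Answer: -80550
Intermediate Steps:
B(p) = p**2
Q = 4
M(f) = 11 + f**2 (M(f) = 6 - (-5 - f**2) = 6 + (5 + f**2) = 11 + f**2)
l(s) = 4 + 12*s (l(s) = (11 + (1**2)**2)*s + 4 = (11 + 1**2)*s + 4 = (11 + 1)*s + 4 = 12*s + 4 = 4 + 12*s)
358*(l(-14) - 61) = 358*((4 + 12*(-14)) - 61) = 358*((4 - 168) - 61) = 358*(-164 - 61) = 358*(-225) = -80550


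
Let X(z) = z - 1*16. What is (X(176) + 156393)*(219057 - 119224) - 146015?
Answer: 15629009634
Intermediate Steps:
X(z) = -16 + z (X(z) = z - 16 = -16 + z)
(X(176) + 156393)*(219057 - 119224) - 146015 = ((-16 + 176) + 156393)*(219057 - 119224) - 146015 = (160 + 156393)*99833 - 146015 = 156553*99833 - 146015 = 15629155649 - 146015 = 15629009634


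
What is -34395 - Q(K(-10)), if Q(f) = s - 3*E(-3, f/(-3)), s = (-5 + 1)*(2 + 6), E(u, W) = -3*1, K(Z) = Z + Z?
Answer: -34372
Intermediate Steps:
K(Z) = 2*Z
E(u, W) = -3
s = -32 (s = -4*8 = -32)
Q(f) = -23 (Q(f) = -32 - 3*(-3) = -32 + 9 = -23)
-34395 - Q(K(-10)) = -34395 - 1*(-23) = -34395 + 23 = -34372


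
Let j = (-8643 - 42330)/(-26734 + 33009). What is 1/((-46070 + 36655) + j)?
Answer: -6275/59130098 ≈ -0.00010612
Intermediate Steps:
j = -50973/6275 ≈ -8.1232
1/((-46070 + 36655) + j) = 1/((-46070 + 36655) - 50973/6275) = 1/(-9415 - 50973/6275) = 1/(-59130098/6275) = -6275/59130098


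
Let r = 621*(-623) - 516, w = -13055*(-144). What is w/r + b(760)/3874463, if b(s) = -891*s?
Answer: -2515337196600/500321030579 ≈ -5.0274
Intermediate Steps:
w = 1879920
r = -387399 (r = -386883 - 516 = -387399)
w/r + b(760)/3874463 = 1879920/(-387399) - 891*760/3874463 = 1879920*(-1/387399) - 677160*1/3874463 = -626640/129133 - 677160/3874463 = -2515337196600/500321030579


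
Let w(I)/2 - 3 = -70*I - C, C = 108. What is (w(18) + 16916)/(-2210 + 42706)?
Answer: 7093/20248 ≈ 0.35031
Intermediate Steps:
w(I) = -210 - 140*I (w(I) = 6 + 2*(-70*I - 1*108) = 6 + 2*(-70*I - 108) = 6 + 2*(-108 - 70*I) = 6 + (-216 - 140*I) = -210 - 140*I)
(w(18) + 16916)/(-2210 + 42706) = ((-210 - 140*18) + 16916)/(-2210 + 42706) = ((-210 - 2520) + 16916)/40496 = (-2730 + 16916)*(1/40496) = 14186*(1/40496) = 7093/20248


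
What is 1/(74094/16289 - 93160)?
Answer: -16289/1517409146 ≈ -1.0735e-5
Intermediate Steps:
1/(74094/16289 - 93160) = 1/(-1517409146/16289) = -16289/1517409146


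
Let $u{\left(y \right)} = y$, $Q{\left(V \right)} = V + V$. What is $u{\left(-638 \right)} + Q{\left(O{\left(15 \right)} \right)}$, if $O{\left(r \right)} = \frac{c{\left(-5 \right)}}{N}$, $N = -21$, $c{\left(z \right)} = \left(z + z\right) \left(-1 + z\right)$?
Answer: $- \frac{4506}{7} \approx -643.71$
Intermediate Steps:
$c{\left(z \right)} = 2 z \left(-1 + z\right)$
$O{\left(r \right)} = - \frac{20}{7}$ ($O{\left(r \right)} = \frac{2 \left(-5\right) \left(-1 - 5\right)}{-21} = 2 \left(-5\right) \left(-6\right) \left(- \frac{1}{21}\right) = 60 \left(- \frac{1}{21}\right) = - \frac{20}{7}$)
$Q{\left(V \right)} = 2 V$
$u{\left(-638 \right)} + Q{\left(O{\left(15 \right)} \right)} = -638 + 2 \left(- \frac{20}{7}\right) = -638 - \frac{40}{7} = - \frac{4506}{7}$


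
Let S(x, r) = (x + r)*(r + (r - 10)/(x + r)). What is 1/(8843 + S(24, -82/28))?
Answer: 196/1718599 ≈ 0.00011405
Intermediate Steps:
S(x, r) = (r + x)*(r + (-10 + r)/(r + x))
1/(8843 + S(24, -82/28)) = 1/(8843 + (-10 - 82/28 + (-82/28)² - 82/28*24)) = 1/(8843 + (-10 - 82*1/28 + (-82*1/28)² - 82*1/28*24)) = 1/(8843 + (-10 - 41/14 + (-41/14)² - 41/14*24)) = 1/(8843 + (-10 - 41/14 + 1681/196 - 492/7)) = 1/(8843 - 14629/196) = 1/(1718599/196) = 196/1718599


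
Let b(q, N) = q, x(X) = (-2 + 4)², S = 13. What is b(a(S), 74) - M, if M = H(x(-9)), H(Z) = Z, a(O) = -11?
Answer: -15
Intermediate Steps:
x(X) = 4 (x(X) = 2² = 4)
M = 4
b(a(S), 74) - M = -11 - 1*4 = -11 - 4 = -15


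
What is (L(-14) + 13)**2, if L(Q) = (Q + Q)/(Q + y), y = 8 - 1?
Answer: 289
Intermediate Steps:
y = 7
L(Q) = 2*Q/(7 + Q) (L(Q) = (Q + Q)/(Q + 7) = (2*Q)/(7 + Q) = 2*Q/(7 + Q))
(L(-14) + 13)**2 = (2*(-14)/(7 - 14) + 13)**2 = (2*(-14)/(-7) + 13)**2 = (2*(-14)*(-1/7) + 13)**2 = (4 + 13)**2 = 17**2 = 289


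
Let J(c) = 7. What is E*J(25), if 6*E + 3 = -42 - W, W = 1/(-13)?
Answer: -2044/39 ≈ -52.410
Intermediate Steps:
W = -1/13 ≈ -0.076923
E = -292/39 (E = -½ + (-42 - 1*(-1/13))/6 = -½ + (-42 + 1/13)/6 = -½ + (⅙)*(-545/13) = -½ - 545/78 = -292/39 ≈ -7.4872)
E*J(25) = -292/39*7 = -2044/39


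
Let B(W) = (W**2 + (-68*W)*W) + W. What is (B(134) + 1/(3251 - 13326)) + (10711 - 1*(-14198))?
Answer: -11868440676/10075 ≈ -1.1780e+6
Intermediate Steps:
B(W) = W - 67*W**2 (B(W) = (W**2 - 68*W**2) + W = -67*W**2 + W = W - 67*W**2)
(B(134) + 1/(3251 - 13326)) + (10711 - 1*(-14198)) = (134*(1 - 67*134) + 1/(3251 - 13326)) + (10711 - 1*(-14198)) = (134*(1 - 8978) + 1/(-10075)) + (10711 + 14198) = (134*(-8977) - 1/10075) + 24909 = (-1202918 - 1/10075) + 24909 = -12119398851/10075 + 24909 = -11868440676/10075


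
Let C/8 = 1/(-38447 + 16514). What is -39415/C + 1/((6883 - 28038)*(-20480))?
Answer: 46817968435776001/433254400 ≈ 1.0806e+8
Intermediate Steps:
C = -8/21933 (C = 8/(-38447 + 16514) = 8/(-21933) = 8*(-1/21933) = -8/21933 ≈ -0.00036475)
-39415/C + 1/((6883 - 28038)*(-20480)) = -39415/(-8/21933) + 1/((6883 - 28038)*(-20480)) = -39415*(-21933/8) - 1/20480/(-21155) = 864489195/8 - 1/21155*(-1/20480) = 864489195/8 + 1/433254400 = 46817968435776001/433254400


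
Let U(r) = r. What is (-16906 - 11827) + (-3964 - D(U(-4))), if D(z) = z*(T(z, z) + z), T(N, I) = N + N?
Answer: -32745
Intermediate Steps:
T(N, I) = 2*N
D(z) = 3*z**2 (D(z) = z*(2*z + z) = z*(3*z) = 3*z**2)
(-16906 - 11827) + (-3964 - D(U(-4))) = (-16906 - 11827) + (-3964 - 3*(-4)**2) = -28733 + (-3964 - 3*16) = -28733 + (-3964 - 1*48) = -28733 + (-3964 - 48) = -28733 - 4012 = -32745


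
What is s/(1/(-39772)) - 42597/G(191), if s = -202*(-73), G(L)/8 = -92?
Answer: -431647700635/736 ≈ -5.8648e+8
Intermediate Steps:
G(L) = -736 (G(L) = 8*(-92) = -736)
s = 14746
s/(1/(-39772)) - 42597/G(191) = 14746/(1/(-39772)) - 42597/(-736) = 14746/(-1/39772) - 42597*(-1/736) = 14746*(-39772) + 42597/736 = -586477912 + 42597/736 = -431647700635/736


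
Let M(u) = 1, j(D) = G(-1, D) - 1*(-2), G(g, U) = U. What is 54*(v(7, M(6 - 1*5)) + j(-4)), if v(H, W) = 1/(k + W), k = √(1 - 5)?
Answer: -486/5 - 108*I/5 ≈ -97.2 - 21.6*I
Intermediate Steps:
j(D) = 2 + D (j(D) = D - 1*(-2) = D + 2 = 2 + D)
k = 2*I (k = √(-4) = 2*I ≈ 2.0*I)
v(H, W) = 1/(W + 2*I) (v(H, W) = 1/(2*I + W) = 1/(W + 2*I))
54*(v(7, M(6 - 1*5)) + j(-4)) = 54*(1/(1 + 2*I) + (2 - 4)) = 54*((1 - 2*I)/5 - 2) = 54*(-2 + (1 - 2*I)/5) = -108 + 54*(1 - 2*I)/5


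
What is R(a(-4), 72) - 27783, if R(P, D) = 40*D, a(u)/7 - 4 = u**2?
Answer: -24903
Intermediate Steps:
a(u) = 28 + 7*u**2
R(a(-4), 72) - 27783 = 40*72 - 27783 = 2880 - 27783 = -24903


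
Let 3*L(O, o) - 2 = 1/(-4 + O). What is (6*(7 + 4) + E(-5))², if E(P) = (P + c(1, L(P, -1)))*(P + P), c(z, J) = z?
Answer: 11236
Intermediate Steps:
L(O, o) = ⅔ + 1/(3*(-4 + O))
E(P) = 2*P*(1 + P) (E(P) = (P + 1)*(P + P) = (1 + P)*(2*P) = 2*P*(1 + P))
(6*(7 + 4) + E(-5))² = (6*(7 + 4) + 2*(-5)*(1 - 5))² = (6*11 + 2*(-5)*(-4))² = (66 + 40)² = 106² = 11236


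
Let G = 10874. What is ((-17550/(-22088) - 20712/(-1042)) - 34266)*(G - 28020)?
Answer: 1689266925125685/2876962 ≈ 5.8717e+8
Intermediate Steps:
((-17550/(-22088) - 20712/(-1042)) - 34266)*(G - 28020) = ((-17550/(-22088) - 20712/(-1042)) - 34266)*(10874 - 28020) = ((-17550*(-1/22088) - 20712*(-1/1042)) - 34266)*(-17146) = ((8775/11044 + 10356/521) - 34266)*(-17146) = (118943439/5753924 - 34266)*(-17146) = -197045016345/5753924*(-17146) = 1689266925125685/2876962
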